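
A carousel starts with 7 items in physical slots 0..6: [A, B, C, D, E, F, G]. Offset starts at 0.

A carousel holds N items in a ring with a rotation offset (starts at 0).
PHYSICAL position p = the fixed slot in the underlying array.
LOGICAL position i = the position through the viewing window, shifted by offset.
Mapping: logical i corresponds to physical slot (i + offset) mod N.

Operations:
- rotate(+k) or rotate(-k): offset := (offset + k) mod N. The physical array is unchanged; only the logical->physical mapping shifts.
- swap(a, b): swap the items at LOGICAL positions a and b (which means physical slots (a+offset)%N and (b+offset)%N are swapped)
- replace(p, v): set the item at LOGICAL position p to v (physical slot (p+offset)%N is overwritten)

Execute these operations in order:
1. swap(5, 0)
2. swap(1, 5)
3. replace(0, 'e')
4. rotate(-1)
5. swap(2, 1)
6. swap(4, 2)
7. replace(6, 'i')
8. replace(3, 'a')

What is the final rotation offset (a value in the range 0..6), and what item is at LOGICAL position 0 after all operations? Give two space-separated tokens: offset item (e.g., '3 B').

After op 1 (swap(5, 0)): offset=0, physical=[F,B,C,D,E,A,G], logical=[F,B,C,D,E,A,G]
After op 2 (swap(1, 5)): offset=0, physical=[F,A,C,D,E,B,G], logical=[F,A,C,D,E,B,G]
After op 3 (replace(0, 'e')): offset=0, physical=[e,A,C,D,E,B,G], logical=[e,A,C,D,E,B,G]
After op 4 (rotate(-1)): offset=6, physical=[e,A,C,D,E,B,G], logical=[G,e,A,C,D,E,B]
After op 5 (swap(2, 1)): offset=6, physical=[A,e,C,D,E,B,G], logical=[G,A,e,C,D,E,B]
After op 6 (swap(4, 2)): offset=6, physical=[A,D,C,e,E,B,G], logical=[G,A,D,C,e,E,B]
After op 7 (replace(6, 'i')): offset=6, physical=[A,D,C,e,E,i,G], logical=[G,A,D,C,e,E,i]
After op 8 (replace(3, 'a')): offset=6, physical=[A,D,a,e,E,i,G], logical=[G,A,D,a,e,E,i]

Answer: 6 G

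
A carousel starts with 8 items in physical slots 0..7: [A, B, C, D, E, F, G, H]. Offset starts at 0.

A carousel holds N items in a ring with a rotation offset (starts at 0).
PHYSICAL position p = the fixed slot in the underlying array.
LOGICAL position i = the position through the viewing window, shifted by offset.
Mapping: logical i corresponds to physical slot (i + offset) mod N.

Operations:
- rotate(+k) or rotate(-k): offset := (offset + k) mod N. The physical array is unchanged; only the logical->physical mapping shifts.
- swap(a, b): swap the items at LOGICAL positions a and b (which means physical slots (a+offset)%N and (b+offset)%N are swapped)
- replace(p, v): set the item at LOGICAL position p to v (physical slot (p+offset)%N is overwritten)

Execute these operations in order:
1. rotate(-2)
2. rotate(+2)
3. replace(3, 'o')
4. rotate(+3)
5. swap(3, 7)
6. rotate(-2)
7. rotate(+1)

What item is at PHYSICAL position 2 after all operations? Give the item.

Answer: G

Derivation:
After op 1 (rotate(-2)): offset=6, physical=[A,B,C,D,E,F,G,H], logical=[G,H,A,B,C,D,E,F]
After op 2 (rotate(+2)): offset=0, physical=[A,B,C,D,E,F,G,H], logical=[A,B,C,D,E,F,G,H]
After op 3 (replace(3, 'o')): offset=0, physical=[A,B,C,o,E,F,G,H], logical=[A,B,C,o,E,F,G,H]
After op 4 (rotate(+3)): offset=3, physical=[A,B,C,o,E,F,G,H], logical=[o,E,F,G,H,A,B,C]
After op 5 (swap(3, 7)): offset=3, physical=[A,B,G,o,E,F,C,H], logical=[o,E,F,C,H,A,B,G]
After op 6 (rotate(-2)): offset=1, physical=[A,B,G,o,E,F,C,H], logical=[B,G,o,E,F,C,H,A]
After op 7 (rotate(+1)): offset=2, physical=[A,B,G,o,E,F,C,H], logical=[G,o,E,F,C,H,A,B]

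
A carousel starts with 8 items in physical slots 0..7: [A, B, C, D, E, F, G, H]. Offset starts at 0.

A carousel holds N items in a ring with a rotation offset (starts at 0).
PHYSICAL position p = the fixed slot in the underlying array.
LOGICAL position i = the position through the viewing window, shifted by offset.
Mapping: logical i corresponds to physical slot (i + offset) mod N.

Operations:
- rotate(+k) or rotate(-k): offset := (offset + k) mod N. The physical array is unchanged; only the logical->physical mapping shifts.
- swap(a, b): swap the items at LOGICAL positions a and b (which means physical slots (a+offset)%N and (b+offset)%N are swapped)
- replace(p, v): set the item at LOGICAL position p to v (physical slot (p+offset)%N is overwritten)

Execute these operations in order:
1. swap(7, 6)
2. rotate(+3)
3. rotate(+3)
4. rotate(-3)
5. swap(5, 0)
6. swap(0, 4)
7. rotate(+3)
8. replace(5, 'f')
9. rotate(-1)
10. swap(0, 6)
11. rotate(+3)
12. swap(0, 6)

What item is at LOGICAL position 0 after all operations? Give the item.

After op 1 (swap(7, 6)): offset=0, physical=[A,B,C,D,E,F,H,G], logical=[A,B,C,D,E,F,H,G]
After op 2 (rotate(+3)): offset=3, physical=[A,B,C,D,E,F,H,G], logical=[D,E,F,H,G,A,B,C]
After op 3 (rotate(+3)): offset=6, physical=[A,B,C,D,E,F,H,G], logical=[H,G,A,B,C,D,E,F]
After op 4 (rotate(-3)): offset=3, physical=[A,B,C,D,E,F,H,G], logical=[D,E,F,H,G,A,B,C]
After op 5 (swap(5, 0)): offset=3, physical=[D,B,C,A,E,F,H,G], logical=[A,E,F,H,G,D,B,C]
After op 6 (swap(0, 4)): offset=3, physical=[D,B,C,G,E,F,H,A], logical=[G,E,F,H,A,D,B,C]
After op 7 (rotate(+3)): offset=6, physical=[D,B,C,G,E,F,H,A], logical=[H,A,D,B,C,G,E,F]
After op 8 (replace(5, 'f')): offset=6, physical=[D,B,C,f,E,F,H,A], logical=[H,A,D,B,C,f,E,F]
After op 9 (rotate(-1)): offset=5, physical=[D,B,C,f,E,F,H,A], logical=[F,H,A,D,B,C,f,E]
After op 10 (swap(0, 6)): offset=5, physical=[D,B,C,F,E,f,H,A], logical=[f,H,A,D,B,C,F,E]
After op 11 (rotate(+3)): offset=0, physical=[D,B,C,F,E,f,H,A], logical=[D,B,C,F,E,f,H,A]
After op 12 (swap(0, 6)): offset=0, physical=[H,B,C,F,E,f,D,A], logical=[H,B,C,F,E,f,D,A]

Answer: H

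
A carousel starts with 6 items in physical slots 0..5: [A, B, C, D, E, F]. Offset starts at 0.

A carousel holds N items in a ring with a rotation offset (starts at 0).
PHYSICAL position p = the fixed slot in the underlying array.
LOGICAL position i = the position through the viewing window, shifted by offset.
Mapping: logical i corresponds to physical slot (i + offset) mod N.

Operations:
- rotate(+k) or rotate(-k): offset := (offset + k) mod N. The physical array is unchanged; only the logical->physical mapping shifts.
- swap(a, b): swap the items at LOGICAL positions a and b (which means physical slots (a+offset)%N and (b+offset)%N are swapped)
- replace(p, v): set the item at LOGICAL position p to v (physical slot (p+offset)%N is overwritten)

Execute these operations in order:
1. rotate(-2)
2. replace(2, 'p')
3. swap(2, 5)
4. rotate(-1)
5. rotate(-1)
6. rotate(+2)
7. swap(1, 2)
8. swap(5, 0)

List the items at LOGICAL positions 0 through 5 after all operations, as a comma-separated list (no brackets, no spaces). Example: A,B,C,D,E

Answer: p,D,F,B,C,E

Derivation:
After op 1 (rotate(-2)): offset=4, physical=[A,B,C,D,E,F], logical=[E,F,A,B,C,D]
After op 2 (replace(2, 'p')): offset=4, physical=[p,B,C,D,E,F], logical=[E,F,p,B,C,D]
After op 3 (swap(2, 5)): offset=4, physical=[D,B,C,p,E,F], logical=[E,F,D,B,C,p]
After op 4 (rotate(-1)): offset=3, physical=[D,B,C,p,E,F], logical=[p,E,F,D,B,C]
After op 5 (rotate(-1)): offset=2, physical=[D,B,C,p,E,F], logical=[C,p,E,F,D,B]
After op 6 (rotate(+2)): offset=4, physical=[D,B,C,p,E,F], logical=[E,F,D,B,C,p]
After op 7 (swap(1, 2)): offset=4, physical=[F,B,C,p,E,D], logical=[E,D,F,B,C,p]
After op 8 (swap(5, 0)): offset=4, physical=[F,B,C,E,p,D], logical=[p,D,F,B,C,E]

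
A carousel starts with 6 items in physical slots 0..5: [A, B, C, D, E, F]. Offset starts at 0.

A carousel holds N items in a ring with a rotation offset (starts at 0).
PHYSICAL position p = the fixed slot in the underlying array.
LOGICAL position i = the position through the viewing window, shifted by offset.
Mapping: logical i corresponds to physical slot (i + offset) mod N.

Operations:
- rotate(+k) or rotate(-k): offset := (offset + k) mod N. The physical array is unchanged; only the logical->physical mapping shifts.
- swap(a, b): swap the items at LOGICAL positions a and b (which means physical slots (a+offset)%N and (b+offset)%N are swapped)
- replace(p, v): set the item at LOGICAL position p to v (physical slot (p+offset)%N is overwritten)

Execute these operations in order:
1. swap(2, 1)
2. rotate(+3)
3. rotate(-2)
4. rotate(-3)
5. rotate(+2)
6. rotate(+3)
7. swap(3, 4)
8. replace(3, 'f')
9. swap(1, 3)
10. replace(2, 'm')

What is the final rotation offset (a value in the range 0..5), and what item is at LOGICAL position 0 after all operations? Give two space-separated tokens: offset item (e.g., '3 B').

After op 1 (swap(2, 1)): offset=0, physical=[A,C,B,D,E,F], logical=[A,C,B,D,E,F]
After op 2 (rotate(+3)): offset=3, physical=[A,C,B,D,E,F], logical=[D,E,F,A,C,B]
After op 3 (rotate(-2)): offset=1, physical=[A,C,B,D,E,F], logical=[C,B,D,E,F,A]
After op 4 (rotate(-3)): offset=4, physical=[A,C,B,D,E,F], logical=[E,F,A,C,B,D]
After op 5 (rotate(+2)): offset=0, physical=[A,C,B,D,E,F], logical=[A,C,B,D,E,F]
After op 6 (rotate(+3)): offset=3, physical=[A,C,B,D,E,F], logical=[D,E,F,A,C,B]
After op 7 (swap(3, 4)): offset=3, physical=[C,A,B,D,E,F], logical=[D,E,F,C,A,B]
After op 8 (replace(3, 'f')): offset=3, physical=[f,A,B,D,E,F], logical=[D,E,F,f,A,B]
After op 9 (swap(1, 3)): offset=3, physical=[E,A,B,D,f,F], logical=[D,f,F,E,A,B]
After op 10 (replace(2, 'm')): offset=3, physical=[E,A,B,D,f,m], logical=[D,f,m,E,A,B]

Answer: 3 D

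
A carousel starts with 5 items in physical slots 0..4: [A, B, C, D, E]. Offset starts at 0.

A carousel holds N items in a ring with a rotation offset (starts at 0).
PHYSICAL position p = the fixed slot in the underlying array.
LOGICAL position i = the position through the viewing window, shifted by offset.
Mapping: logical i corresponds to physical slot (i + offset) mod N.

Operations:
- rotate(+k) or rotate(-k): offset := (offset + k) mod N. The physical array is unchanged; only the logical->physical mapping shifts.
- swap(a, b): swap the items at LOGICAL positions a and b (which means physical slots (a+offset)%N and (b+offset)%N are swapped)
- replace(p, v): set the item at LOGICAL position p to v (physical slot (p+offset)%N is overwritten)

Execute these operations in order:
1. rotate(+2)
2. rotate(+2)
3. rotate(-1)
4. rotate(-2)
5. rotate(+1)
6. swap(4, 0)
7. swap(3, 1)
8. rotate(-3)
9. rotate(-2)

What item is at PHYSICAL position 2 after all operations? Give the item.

After op 1 (rotate(+2)): offset=2, physical=[A,B,C,D,E], logical=[C,D,E,A,B]
After op 2 (rotate(+2)): offset=4, physical=[A,B,C,D,E], logical=[E,A,B,C,D]
After op 3 (rotate(-1)): offset=3, physical=[A,B,C,D,E], logical=[D,E,A,B,C]
After op 4 (rotate(-2)): offset=1, physical=[A,B,C,D,E], logical=[B,C,D,E,A]
After op 5 (rotate(+1)): offset=2, physical=[A,B,C,D,E], logical=[C,D,E,A,B]
After op 6 (swap(4, 0)): offset=2, physical=[A,C,B,D,E], logical=[B,D,E,A,C]
After op 7 (swap(3, 1)): offset=2, physical=[D,C,B,A,E], logical=[B,A,E,D,C]
After op 8 (rotate(-3)): offset=4, physical=[D,C,B,A,E], logical=[E,D,C,B,A]
After op 9 (rotate(-2)): offset=2, physical=[D,C,B,A,E], logical=[B,A,E,D,C]

Answer: B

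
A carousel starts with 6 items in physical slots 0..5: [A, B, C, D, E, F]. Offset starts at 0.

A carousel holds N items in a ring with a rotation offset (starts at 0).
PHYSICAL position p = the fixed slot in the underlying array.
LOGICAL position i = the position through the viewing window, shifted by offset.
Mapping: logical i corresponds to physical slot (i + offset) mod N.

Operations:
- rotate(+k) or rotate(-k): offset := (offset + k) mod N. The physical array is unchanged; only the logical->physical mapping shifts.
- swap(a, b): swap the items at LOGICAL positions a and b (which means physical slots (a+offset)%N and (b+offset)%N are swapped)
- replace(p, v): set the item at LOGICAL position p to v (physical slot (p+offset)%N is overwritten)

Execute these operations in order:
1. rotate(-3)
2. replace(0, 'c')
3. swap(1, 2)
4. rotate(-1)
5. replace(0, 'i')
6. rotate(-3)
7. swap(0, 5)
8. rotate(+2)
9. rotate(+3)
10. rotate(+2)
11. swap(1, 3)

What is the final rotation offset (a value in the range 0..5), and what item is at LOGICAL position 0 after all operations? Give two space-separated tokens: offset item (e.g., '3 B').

After op 1 (rotate(-3)): offset=3, physical=[A,B,C,D,E,F], logical=[D,E,F,A,B,C]
After op 2 (replace(0, 'c')): offset=3, physical=[A,B,C,c,E,F], logical=[c,E,F,A,B,C]
After op 3 (swap(1, 2)): offset=3, physical=[A,B,C,c,F,E], logical=[c,F,E,A,B,C]
After op 4 (rotate(-1)): offset=2, physical=[A,B,C,c,F,E], logical=[C,c,F,E,A,B]
After op 5 (replace(0, 'i')): offset=2, physical=[A,B,i,c,F,E], logical=[i,c,F,E,A,B]
After op 6 (rotate(-3)): offset=5, physical=[A,B,i,c,F,E], logical=[E,A,B,i,c,F]
After op 7 (swap(0, 5)): offset=5, physical=[A,B,i,c,E,F], logical=[F,A,B,i,c,E]
After op 8 (rotate(+2)): offset=1, physical=[A,B,i,c,E,F], logical=[B,i,c,E,F,A]
After op 9 (rotate(+3)): offset=4, physical=[A,B,i,c,E,F], logical=[E,F,A,B,i,c]
After op 10 (rotate(+2)): offset=0, physical=[A,B,i,c,E,F], logical=[A,B,i,c,E,F]
After op 11 (swap(1, 3)): offset=0, physical=[A,c,i,B,E,F], logical=[A,c,i,B,E,F]

Answer: 0 A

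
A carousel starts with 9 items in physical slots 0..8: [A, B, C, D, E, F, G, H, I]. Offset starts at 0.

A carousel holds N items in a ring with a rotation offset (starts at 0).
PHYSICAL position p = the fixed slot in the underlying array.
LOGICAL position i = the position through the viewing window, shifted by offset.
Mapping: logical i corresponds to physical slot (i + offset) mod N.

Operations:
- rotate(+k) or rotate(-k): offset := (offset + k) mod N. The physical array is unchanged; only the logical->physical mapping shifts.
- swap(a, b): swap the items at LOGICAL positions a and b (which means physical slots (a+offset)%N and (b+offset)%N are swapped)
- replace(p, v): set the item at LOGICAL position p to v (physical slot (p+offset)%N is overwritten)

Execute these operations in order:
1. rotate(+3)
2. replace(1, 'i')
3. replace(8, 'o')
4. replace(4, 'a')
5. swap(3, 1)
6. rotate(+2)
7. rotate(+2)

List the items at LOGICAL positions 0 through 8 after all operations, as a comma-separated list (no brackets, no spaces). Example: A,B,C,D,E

Answer: a,I,A,B,o,D,G,F,i

Derivation:
After op 1 (rotate(+3)): offset=3, physical=[A,B,C,D,E,F,G,H,I], logical=[D,E,F,G,H,I,A,B,C]
After op 2 (replace(1, 'i')): offset=3, physical=[A,B,C,D,i,F,G,H,I], logical=[D,i,F,G,H,I,A,B,C]
After op 3 (replace(8, 'o')): offset=3, physical=[A,B,o,D,i,F,G,H,I], logical=[D,i,F,G,H,I,A,B,o]
After op 4 (replace(4, 'a')): offset=3, physical=[A,B,o,D,i,F,G,a,I], logical=[D,i,F,G,a,I,A,B,o]
After op 5 (swap(3, 1)): offset=3, physical=[A,B,o,D,G,F,i,a,I], logical=[D,G,F,i,a,I,A,B,o]
After op 6 (rotate(+2)): offset=5, physical=[A,B,o,D,G,F,i,a,I], logical=[F,i,a,I,A,B,o,D,G]
After op 7 (rotate(+2)): offset=7, physical=[A,B,o,D,G,F,i,a,I], logical=[a,I,A,B,o,D,G,F,i]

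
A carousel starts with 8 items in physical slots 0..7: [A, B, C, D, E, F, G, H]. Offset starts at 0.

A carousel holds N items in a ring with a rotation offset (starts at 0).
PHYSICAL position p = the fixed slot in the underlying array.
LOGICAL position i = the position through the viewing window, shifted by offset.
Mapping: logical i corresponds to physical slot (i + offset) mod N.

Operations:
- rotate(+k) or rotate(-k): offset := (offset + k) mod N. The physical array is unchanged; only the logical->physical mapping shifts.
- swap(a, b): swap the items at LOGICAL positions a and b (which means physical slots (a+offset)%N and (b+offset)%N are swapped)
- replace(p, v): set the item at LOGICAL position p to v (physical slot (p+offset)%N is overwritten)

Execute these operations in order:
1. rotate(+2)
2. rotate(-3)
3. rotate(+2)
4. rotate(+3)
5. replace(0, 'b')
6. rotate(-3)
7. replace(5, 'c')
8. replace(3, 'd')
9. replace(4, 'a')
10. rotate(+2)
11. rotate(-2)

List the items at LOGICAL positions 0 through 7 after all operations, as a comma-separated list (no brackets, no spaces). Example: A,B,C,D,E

Answer: B,C,D,d,a,c,H,A

Derivation:
After op 1 (rotate(+2)): offset=2, physical=[A,B,C,D,E,F,G,H], logical=[C,D,E,F,G,H,A,B]
After op 2 (rotate(-3)): offset=7, physical=[A,B,C,D,E,F,G,H], logical=[H,A,B,C,D,E,F,G]
After op 3 (rotate(+2)): offset=1, physical=[A,B,C,D,E,F,G,H], logical=[B,C,D,E,F,G,H,A]
After op 4 (rotate(+3)): offset=4, physical=[A,B,C,D,E,F,G,H], logical=[E,F,G,H,A,B,C,D]
After op 5 (replace(0, 'b')): offset=4, physical=[A,B,C,D,b,F,G,H], logical=[b,F,G,H,A,B,C,D]
After op 6 (rotate(-3)): offset=1, physical=[A,B,C,D,b,F,G,H], logical=[B,C,D,b,F,G,H,A]
After op 7 (replace(5, 'c')): offset=1, physical=[A,B,C,D,b,F,c,H], logical=[B,C,D,b,F,c,H,A]
After op 8 (replace(3, 'd')): offset=1, physical=[A,B,C,D,d,F,c,H], logical=[B,C,D,d,F,c,H,A]
After op 9 (replace(4, 'a')): offset=1, physical=[A,B,C,D,d,a,c,H], logical=[B,C,D,d,a,c,H,A]
After op 10 (rotate(+2)): offset=3, physical=[A,B,C,D,d,a,c,H], logical=[D,d,a,c,H,A,B,C]
After op 11 (rotate(-2)): offset=1, physical=[A,B,C,D,d,a,c,H], logical=[B,C,D,d,a,c,H,A]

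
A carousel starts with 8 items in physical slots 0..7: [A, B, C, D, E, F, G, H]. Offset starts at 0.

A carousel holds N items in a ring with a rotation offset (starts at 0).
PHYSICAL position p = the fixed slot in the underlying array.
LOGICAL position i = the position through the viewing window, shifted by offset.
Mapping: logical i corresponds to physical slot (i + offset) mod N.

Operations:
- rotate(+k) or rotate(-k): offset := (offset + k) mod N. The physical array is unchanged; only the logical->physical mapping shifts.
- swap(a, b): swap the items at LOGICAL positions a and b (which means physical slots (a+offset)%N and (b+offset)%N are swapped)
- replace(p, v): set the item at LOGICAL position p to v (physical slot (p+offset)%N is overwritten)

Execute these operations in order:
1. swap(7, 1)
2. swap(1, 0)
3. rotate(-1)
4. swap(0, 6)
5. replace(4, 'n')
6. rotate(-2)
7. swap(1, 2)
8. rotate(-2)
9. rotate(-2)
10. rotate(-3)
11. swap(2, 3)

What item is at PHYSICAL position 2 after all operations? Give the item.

After op 1 (swap(7, 1)): offset=0, physical=[A,H,C,D,E,F,G,B], logical=[A,H,C,D,E,F,G,B]
After op 2 (swap(1, 0)): offset=0, physical=[H,A,C,D,E,F,G,B], logical=[H,A,C,D,E,F,G,B]
After op 3 (rotate(-1)): offset=7, physical=[H,A,C,D,E,F,G,B], logical=[B,H,A,C,D,E,F,G]
After op 4 (swap(0, 6)): offset=7, physical=[H,A,C,D,E,B,G,F], logical=[F,H,A,C,D,E,B,G]
After op 5 (replace(4, 'n')): offset=7, physical=[H,A,C,n,E,B,G,F], logical=[F,H,A,C,n,E,B,G]
After op 6 (rotate(-2)): offset=5, physical=[H,A,C,n,E,B,G,F], logical=[B,G,F,H,A,C,n,E]
After op 7 (swap(1, 2)): offset=5, physical=[H,A,C,n,E,B,F,G], logical=[B,F,G,H,A,C,n,E]
After op 8 (rotate(-2)): offset=3, physical=[H,A,C,n,E,B,F,G], logical=[n,E,B,F,G,H,A,C]
After op 9 (rotate(-2)): offset=1, physical=[H,A,C,n,E,B,F,G], logical=[A,C,n,E,B,F,G,H]
After op 10 (rotate(-3)): offset=6, physical=[H,A,C,n,E,B,F,G], logical=[F,G,H,A,C,n,E,B]
After op 11 (swap(2, 3)): offset=6, physical=[A,H,C,n,E,B,F,G], logical=[F,G,A,H,C,n,E,B]

Answer: C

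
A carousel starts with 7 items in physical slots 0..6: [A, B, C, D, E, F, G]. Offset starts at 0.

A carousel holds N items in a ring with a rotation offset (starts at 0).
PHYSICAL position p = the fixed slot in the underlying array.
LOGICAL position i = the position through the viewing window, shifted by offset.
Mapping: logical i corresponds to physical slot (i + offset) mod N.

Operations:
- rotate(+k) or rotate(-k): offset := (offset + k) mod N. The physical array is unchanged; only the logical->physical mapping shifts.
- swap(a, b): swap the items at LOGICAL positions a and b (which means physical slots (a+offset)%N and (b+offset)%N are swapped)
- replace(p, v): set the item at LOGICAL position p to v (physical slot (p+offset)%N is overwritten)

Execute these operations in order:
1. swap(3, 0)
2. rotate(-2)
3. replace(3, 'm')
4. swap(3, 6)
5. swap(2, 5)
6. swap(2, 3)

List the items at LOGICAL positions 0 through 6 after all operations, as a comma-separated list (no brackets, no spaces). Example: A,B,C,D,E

Answer: F,G,E,A,C,D,m

Derivation:
After op 1 (swap(3, 0)): offset=0, physical=[D,B,C,A,E,F,G], logical=[D,B,C,A,E,F,G]
After op 2 (rotate(-2)): offset=5, physical=[D,B,C,A,E,F,G], logical=[F,G,D,B,C,A,E]
After op 3 (replace(3, 'm')): offset=5, physical=[D,m,C,A,E,F,G], logical=[F,G,D,m,C,A,E]
After op 4 (swap(3, 6)): offset=5, physical=[D,E,C,A,m,F,G], logical=[F,G,D,E,C,A,m]
After op 5 (swap(2, 5)): offset=5, physical=[A,E,C,D,m,F,G], logical=[F,G,A,E,C,D,m]
After op 6 (swap(2, 3)): offset=5, physical=[E,A,C,D,m,F,G], logical=[F,G,E,A,C,D,m]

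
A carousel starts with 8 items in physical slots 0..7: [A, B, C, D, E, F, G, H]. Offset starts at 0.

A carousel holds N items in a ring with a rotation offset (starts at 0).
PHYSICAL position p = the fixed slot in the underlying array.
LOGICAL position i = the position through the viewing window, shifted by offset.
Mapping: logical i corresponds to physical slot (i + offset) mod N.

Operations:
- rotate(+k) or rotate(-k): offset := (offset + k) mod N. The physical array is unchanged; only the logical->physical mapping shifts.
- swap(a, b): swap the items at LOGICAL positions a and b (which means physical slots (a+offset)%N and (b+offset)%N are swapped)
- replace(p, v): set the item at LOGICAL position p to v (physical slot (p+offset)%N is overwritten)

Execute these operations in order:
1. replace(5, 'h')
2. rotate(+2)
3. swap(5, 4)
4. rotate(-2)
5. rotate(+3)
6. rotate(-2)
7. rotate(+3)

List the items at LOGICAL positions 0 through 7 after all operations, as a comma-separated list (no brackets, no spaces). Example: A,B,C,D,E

Answer: E,h,H,G,A,B,C,D

Derivation:
After op 1 (replace(5, 'h')): offset=0, physical=[A,B,C,D,E,h,G,H], logical=[A,B,C,D,E,h,G,H]
After op 2 (rotate(+2)): offset=2, physical=[A,B,C,D,E,h,G,H], logical=[C,D,E,h,G,H,A,B]
After op 3 (swap(5, 4)): offset=2, physical=[A,B,C,D,E,h,H,G], logical=[C,D,E,h,H,G,A,B]
After op 4 (rotate(-2)): offset=0, physical=[A,B,C,D,E,h,H,G], logical=[A,B,C,D,E,h,H,G]
After op 5 (rotate(+3)): offset=3, physical=[A,B,C,D,E,h,H,G], logical=[D,E,h,H,G,A,B,C]
After op 6 (rotate(-2)): offset=1, physical=[A,B,C,D,E,h,H,G], logical=[B,C,D,E,h,H,G,A]
After op 7 (rotate(+3)): offset=4, physical=[A,B,C,D,E,h,H,G], logical=[E,h,H,G,A,B,C,D]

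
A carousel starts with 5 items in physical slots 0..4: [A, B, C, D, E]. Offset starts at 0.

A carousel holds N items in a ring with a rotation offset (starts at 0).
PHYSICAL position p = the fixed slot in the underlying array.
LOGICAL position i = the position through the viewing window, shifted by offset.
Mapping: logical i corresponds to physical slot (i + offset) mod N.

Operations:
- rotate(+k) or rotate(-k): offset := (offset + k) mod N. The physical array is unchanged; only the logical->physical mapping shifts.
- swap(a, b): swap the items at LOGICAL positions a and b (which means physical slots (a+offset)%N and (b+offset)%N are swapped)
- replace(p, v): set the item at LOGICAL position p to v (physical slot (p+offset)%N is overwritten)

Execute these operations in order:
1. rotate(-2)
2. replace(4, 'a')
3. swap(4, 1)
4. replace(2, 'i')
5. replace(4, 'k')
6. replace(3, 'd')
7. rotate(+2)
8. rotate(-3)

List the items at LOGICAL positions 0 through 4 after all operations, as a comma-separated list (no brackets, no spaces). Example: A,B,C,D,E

Answer: k,D,a,i,d

Derivation:
After op 1 (rotate(-2)): offset=3, physical=[A,B,C,D,E], logical=[D,E,A,B,C]
After op 2 (replace(4, 'a')): offset=3, physical=[A,B,a,D,E], logical=[D,E,A,B,a]
After op 3 (swap(4, 1)): offset=3, physical=[A,B,E,D,a], logical=[D,a,A,B,E]
After op 4 (replace(2, 'i')): offset=3, physical=[i,B,E,D,a], logical=[D,a,i,B,E]
After op 5 (replace(4, 'k')): offset=3, physical=[i,B,k,D,a], logical=[D,a,i,B,k]
After op 6 (replace(3, 'd')): offset=3, physical=[i,d,k,D,a], logical=[D,a,i,d,k]
After op 7 (rotate(+2)): offset=0, physical=[i,d,k,D,a], logical=[i,d,k,D,a]
After op 8 (rotate(-3)): offset=2, physical=[i,d,k,D,a], logical=[k,D,a,i,d]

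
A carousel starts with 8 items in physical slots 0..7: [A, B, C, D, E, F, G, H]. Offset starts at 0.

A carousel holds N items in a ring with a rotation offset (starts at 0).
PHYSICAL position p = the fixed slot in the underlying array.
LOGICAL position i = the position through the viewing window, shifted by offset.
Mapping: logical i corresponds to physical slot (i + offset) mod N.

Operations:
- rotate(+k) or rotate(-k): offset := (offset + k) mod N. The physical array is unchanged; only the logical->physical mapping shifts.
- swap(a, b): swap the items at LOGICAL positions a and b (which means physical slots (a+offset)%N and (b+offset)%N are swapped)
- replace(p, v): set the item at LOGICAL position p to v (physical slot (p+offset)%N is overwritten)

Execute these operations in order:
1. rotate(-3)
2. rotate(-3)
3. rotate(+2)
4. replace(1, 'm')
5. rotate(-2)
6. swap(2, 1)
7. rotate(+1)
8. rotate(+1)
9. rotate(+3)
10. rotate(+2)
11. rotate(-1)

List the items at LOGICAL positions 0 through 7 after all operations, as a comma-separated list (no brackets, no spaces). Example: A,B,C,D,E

After op 1 (rotate(-3)): offset=5, physical=[A,B,C,D,E,F,G,H], logical=[F,G,H,A,B,C,D,E]
After op 2 (rotate(-3)): offset=2, physical=[A,B,C,D,E,F,G,H], logical=[C,D,E,F,G,H,A,B]
After op 3 (rotate(+2)): offset=4, physical=[A,B,C,D,E,F,G,H], logical=[E,F,G,H,A,B,C,D]
After op 4 (replace(1, 'm')): offset=4, physical=[A,B,C,D,E,m,G,H], logical=[E,m,G,H,A,B,C,D]
After op 5 (rotate(-2)): offset=2, physical=[A,B,C,D,E,m,G,H], logical=[C,D,E,m,G,H,A,B]
After op 6 (swap(2, 1)): offset=2, physical=[A,B,C,E,D,m,G,H], logical=[C,E,D,m,G,H,A,B]
After op 7 (rotate(+1)): offset=3, physical=[A,B,C,E,D,m,G,H], logical=[E,D,m,G,H,A,B,C]
After op 8 (rotate(+1)): offset=4, physical=[A,B,C,E,D,m,G,H], logical=[D,m,G,H,A,B,C,E]
After op 9 (rotate(+3)): offset=7, physical=[A,B,C,E,D,m,G,H], logical=[H,A,B,C,E,D,m,G]
After op 10 (rotate(+2)): offset=1, physical=[A,B,C,E,D,m,G,H], logical=[B,C,E,D,m,G,H,A]
After op 11 (rotate(-1)): offset=0, physical=[A,B,C,E,D,m,G,H], logical=[A,B,C,E,D,m,G,H]

Answer: A,B,C,E,D,m,G,H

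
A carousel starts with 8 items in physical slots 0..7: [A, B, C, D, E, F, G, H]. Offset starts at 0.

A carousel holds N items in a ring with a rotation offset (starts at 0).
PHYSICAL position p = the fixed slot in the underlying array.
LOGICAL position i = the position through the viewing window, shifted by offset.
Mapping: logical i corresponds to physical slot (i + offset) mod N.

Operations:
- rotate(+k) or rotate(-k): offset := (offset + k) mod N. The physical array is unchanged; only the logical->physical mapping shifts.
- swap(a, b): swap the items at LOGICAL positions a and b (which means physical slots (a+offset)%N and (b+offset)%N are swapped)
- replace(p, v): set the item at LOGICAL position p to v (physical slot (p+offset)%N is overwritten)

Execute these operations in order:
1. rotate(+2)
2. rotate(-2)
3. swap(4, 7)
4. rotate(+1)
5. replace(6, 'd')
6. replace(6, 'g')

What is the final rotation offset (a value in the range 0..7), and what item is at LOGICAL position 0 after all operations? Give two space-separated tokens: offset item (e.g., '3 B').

Answer: 1 B

Derivation:
After op 1 (rotate(+2)): offset=2, physical=[A,B,C,D,E,F,G,H], logical=[C,D,E,F,G,H,A,B]
After op 2 (rotate(-2)): offset=0, physical=[A,B,C,D,E,F,G,H], logical=[A,B,C,D,E,F,G,H]
After op 3 (swap(4, 7)): offset=0, physical=[A,B,C,D,H,F,G,E], logical=[A,B,C,D,H,F,G,E]
After op 4 (rotate(+1)): offset=1, physical=[A,B,C,D,H,F,G,E], logical=[B,C,D,H,F,G,E,A]
After op 5 (replace(6, 'd')): offset=1, physical=[A,B,C,D,H,F,G,d], logical=[B,C,D,H,F,G,d,A]
After op 6 (replace(6, 'g')): offset=1, physical=[A,B,C,D,H,F,G,g], logical=[B,C,D,H,F,G,g,A]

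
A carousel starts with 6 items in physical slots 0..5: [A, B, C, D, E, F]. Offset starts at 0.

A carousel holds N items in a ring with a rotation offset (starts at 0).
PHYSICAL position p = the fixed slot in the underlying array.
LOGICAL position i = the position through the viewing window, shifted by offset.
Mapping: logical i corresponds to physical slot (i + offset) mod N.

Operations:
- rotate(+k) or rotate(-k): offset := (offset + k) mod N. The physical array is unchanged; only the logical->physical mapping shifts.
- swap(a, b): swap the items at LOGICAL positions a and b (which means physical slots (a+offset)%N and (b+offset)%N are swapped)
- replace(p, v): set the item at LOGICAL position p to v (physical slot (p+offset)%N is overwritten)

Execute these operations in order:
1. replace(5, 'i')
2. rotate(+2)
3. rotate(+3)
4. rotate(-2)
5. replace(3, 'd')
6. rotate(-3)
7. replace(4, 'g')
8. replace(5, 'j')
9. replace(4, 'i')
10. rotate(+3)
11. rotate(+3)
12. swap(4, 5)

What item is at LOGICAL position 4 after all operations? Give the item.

Answer: j

Derivation:
After op 1 (replace(5, 'i')): offset=0, physical=[A,B,C,D,E,i], logical=[A,B,C,D,E,i]
After op 2 (rotate(+2)): offset=2, physical=[A,B,C,D,E,i], logical=[C,D,E,i,A,B]
After op 3 (rotate(+3)): offset=5, physical=[A,B,C,D,E,i], logical=[i,A,B,C,D,E]
After op 4 (rotate(-2)): offset=3, physical=[A,B,C,D,E,i], logical=[D,E,i,A,B,C]
After op 5 (replace(3, 'd')): offset=3, physical=[d,B,C,D,E,i], logical=[D,E,i,d,B,C]
After op 6 (rotate(-3)): offset=0, physical=[d,B,C,D,E,i], logical=[d,B,C,D,E,i]
After op 7 (replace(4, 'g')): offset=0, physical=[d,B,C,D,g,i], logical=[d,B,C,D,g,i]
After op 8 (replace(5, 'j')): offset=0, physical=[d,B,C,D,g,j], logical=[d,B,C,D,g,j]
After op 9 (replace(4, 'i')): offset=0, physical=[d,B,C,D,i,j], logical=[d,B,C,D,i,j]
After op 10 (rotate(+3)): offset=3, physical=[d,B,C,D,i,j], logical=[D,i,j,d,B,C]
After op 11 (rotate(+3)): offset=0, physical=[d,B,C,D,i,j], logical=[d,B,C,D,i,j]
After op 12 (swap(4, 5)): offset=0, physical=[d,B,C,D,j,i], logical=[d,B,C,D,j,i]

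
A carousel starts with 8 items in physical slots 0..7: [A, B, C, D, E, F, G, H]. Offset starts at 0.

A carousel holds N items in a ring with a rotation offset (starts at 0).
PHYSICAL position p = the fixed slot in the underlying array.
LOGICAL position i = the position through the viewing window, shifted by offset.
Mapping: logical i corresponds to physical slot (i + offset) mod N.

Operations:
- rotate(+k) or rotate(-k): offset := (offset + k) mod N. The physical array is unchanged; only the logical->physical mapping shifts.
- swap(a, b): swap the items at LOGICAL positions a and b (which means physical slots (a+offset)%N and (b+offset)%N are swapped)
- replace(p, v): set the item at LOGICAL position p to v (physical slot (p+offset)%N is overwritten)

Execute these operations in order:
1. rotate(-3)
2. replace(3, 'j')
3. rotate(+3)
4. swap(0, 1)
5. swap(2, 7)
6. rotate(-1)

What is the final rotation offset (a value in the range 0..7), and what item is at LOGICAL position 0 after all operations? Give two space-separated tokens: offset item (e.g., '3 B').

After op 1 (rotate(-3)): offset=5, physical=[A,B,C,D,E,F,G,H], logical=[F,G,H,A,B,C,D,E]
After op 2 (replace(3, 'j')): offset=5, physical=[j,B,C,D,E,F,G,H], logical=[F,G,H,j,B,C,D,E]
After op 3 (rotate(+3)): offset=0, physical=[j,B,C,D,E,F,G,H], logical=[j,B,C,D,E,F,G,H]
After op 4 (swap(0, 1)): offset=0, physical=[B,j,C,D,E,F,G,H], logical=[B,j,C,D,E,F,G,H]
After op 5 (swap(2, 7)): offset=0, physical=[B,j,H,D,E,F,G,C], logical=[B,j,H,D,E,F,G,C]
After op 6 (rotate(-1)): offset=7, physical=[B,j,H,D,E,F,G,C], logical=[C,B,j,H,D,E,F,G]

Answer: 7 C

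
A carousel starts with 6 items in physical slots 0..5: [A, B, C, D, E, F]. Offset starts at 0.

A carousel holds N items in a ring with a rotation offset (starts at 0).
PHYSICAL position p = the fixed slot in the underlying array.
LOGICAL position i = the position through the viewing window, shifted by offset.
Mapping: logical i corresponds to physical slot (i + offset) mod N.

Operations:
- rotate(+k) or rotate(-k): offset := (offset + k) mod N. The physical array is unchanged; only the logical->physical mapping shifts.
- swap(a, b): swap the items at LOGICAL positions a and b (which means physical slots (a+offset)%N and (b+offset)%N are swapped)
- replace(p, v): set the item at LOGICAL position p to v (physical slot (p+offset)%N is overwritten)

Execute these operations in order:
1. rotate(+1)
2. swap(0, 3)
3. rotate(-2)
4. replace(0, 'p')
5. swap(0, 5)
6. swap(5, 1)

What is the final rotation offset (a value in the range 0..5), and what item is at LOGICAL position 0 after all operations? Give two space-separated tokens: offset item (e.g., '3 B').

After op 1 (rotate(+1)): offset=1, physical=[A,B,C,D,E,F], logical=[B,C,D,E,F,A]
After op 2 (swap(0, 3)): offset=1, physical=[A,E,C,D,B,F], logical=[E,C,D,B,F,A]
After op 3 (rotate(-2)): offset=5, physical=[A,E,C,D,B,F], logical=[F,A,E,C,D,B]
After op 4 (replace(0, 'p')): offset=5, physical=[A,E,C,D,B,p], logical=[p,A,E,C,D,B]
After op 5 (swap(0, 5)): offset=5, physical=[A,E,C,D,p,B], logical=[B,A,E,C,D,p]
After op 6 (swap(5, 1)): offset=5, physical=[p,E,C,D,A,B], logical=[B,p,E,C,D,A]

Answer: 5 B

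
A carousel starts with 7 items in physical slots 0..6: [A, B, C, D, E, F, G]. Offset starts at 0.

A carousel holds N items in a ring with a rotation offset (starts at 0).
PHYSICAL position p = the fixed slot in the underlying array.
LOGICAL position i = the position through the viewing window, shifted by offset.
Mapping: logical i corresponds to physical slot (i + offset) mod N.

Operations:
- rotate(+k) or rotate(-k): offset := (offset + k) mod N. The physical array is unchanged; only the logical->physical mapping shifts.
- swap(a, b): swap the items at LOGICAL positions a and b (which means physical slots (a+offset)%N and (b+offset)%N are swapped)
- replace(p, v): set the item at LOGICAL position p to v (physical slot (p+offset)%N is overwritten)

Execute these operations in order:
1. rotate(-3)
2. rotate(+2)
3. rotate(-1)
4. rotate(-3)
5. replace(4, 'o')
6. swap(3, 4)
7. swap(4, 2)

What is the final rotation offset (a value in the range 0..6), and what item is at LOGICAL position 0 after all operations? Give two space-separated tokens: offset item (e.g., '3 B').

After op 1 (rotate(-3)): offset=4, physical=[A,B,C,D,E,F,G], logical=[E,F,G,A,B,C,D]
After op 2 (rotate(+2)): offset=6, physical=[A,B,C,D,E,F,G], logical=[G,A,B,C,D,E,F]
After op 3 (rotate(-1)): offset=5, physical=[A,B,C,D,E,F,G], logical=[F,G,A,B,C,D,E]
After op 4 (rotate(-3)): offset=2, physical=[A,B,C,D,E,F,G], logical=[C,D,E,F,G,A,B]
After op 5 (replace(4, 'o')): offset=2, physical=[A,B,C,D,E,F,o], logical=[C,D,E,F,o,A,B]
After op 6 (swap(3, 4)): offset=2, physical=[A,B,C,D,E,o,F], logical=[C,D,E,o,F,A,B]
After op 7 (swap(4, 2)): offset=2, physical=[A,B,C,D,F,o,E], logical=[C,D,F,o,E,A,B]

Answer: 2 C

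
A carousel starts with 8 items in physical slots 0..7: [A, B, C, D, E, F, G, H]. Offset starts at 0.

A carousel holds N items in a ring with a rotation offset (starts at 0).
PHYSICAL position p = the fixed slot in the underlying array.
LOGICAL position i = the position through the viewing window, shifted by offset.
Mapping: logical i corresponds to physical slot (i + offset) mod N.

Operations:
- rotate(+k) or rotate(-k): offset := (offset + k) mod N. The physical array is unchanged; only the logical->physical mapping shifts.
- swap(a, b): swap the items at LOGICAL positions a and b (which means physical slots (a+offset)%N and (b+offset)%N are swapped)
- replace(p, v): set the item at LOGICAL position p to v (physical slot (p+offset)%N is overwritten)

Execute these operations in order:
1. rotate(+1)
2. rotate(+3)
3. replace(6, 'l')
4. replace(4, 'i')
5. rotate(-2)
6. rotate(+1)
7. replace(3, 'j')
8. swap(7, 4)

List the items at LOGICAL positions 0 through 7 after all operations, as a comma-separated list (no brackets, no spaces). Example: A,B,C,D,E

Answer: D,E,F,j,l,i,B,H

Derivation:
After op 1 (rotate(+1)): offset=1, physical=[A,B,C,D,E,F,G,H], logical=[B,C,D,E,F,G,H,A]
After op 2 (rotate(+3)): offset=4, physical=[A,B,C,D,E,F,G,H], logical=[E,F,G,H,A,B,C,D]
After op 3 (replace(6, 'l')): offset=4, physical=[A,B,l,D,E,F,G,H], logical=[E,F,G,H,A,B,l,D]
After op 4 (replace(4, 'i')): offset=4, physical=[i,B,l,D,E,F,G,H], logical=[E,F,G,H,i,B,l,D]
After op 5 (rotate(-2)): offset=2, physical=[i,B,l,D,E,F,G,H], logical=[l,D,E,F,G,H,i,B]
After op 6 (rotate(+1)): offset=3, physical=[i,B,l,D,E,F,G,H], logical=[D,E,F,G,H,i,B,l]
After op 7 (replace(3, 'j')): offset=3, physical=[i,B,l,D,E,F,j,H], logical=[D,E,F,j,H,i,B,l]
After op 8 (swap(7, 4)): offset=3, physical=[i,B,H,D,E,F,j,l], logical=[D,E,F,j,l,i,B,H]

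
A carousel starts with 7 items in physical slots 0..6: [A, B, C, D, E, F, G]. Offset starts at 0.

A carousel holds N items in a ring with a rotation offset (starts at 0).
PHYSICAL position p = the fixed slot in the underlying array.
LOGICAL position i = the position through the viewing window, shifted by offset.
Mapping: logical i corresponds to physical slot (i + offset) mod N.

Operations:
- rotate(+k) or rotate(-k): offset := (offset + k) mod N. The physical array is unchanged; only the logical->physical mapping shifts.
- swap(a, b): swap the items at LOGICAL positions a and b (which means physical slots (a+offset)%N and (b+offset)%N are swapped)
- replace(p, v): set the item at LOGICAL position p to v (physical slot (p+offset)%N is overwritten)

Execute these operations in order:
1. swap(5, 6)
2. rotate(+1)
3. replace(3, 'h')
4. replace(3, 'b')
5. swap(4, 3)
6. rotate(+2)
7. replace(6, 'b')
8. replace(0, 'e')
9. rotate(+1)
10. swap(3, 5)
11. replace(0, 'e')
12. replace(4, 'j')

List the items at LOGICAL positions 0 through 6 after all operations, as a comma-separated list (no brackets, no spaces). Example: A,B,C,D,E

After op 1 (swap(5, 6)): offset=0, physical=[A,B,C,D,E,G,F], logical=[A,B,C,D,E,G,F]
After op 2 (rotate(+1)): offset=1, physical=[A,B,C,D,E,G,F], logical=[B,C,D,E,G,F,A]
After op 3 (replace(3, 'h')): offset=1, physical=[A,B,C,D,h,G,F], logical=[B,C,D,h,G,F,A]
After op 4 (replace(3, 'b')): offset=1, physical=[A,B,C,D,b,G,F], logical=[B,C,D,b,G,F,A]
After op 5 (swap(4, 3)): offset=1, physical=[A,B,C,D,G,b,F], logical=[B,C,D,G,b,F,A]
After op 6 (rotate(+2)): offset=3, physical=[A,B,C,D,G,b,F], logical=[D,G,b,F,A,B,C]
After op 7 (replace(6, 'b')): offset=3, physical=[A,B,b,D,G,b,F], logical=[D,G,b,F,A,B,b]
After op 8 (replace(0, 'e')): offset=3, physical=[A,B,b,e,G,b,F], logical=[e,G,b,F,A,B,b]
After op 9 (rotate(+1)): offset=4, physical=[A,B,b,e,G,b,F], logical=[G,b,F,A,B,b,e]
After op 10 (swap(3, 5)): offset=4, physical=[b,B,A,e,G,b,F], logical=[G,b,F,b,B,A,e]
After op 11 (replace(0, 'e')): offset=4, physical=[b,B,A,e,e,b,F], logical=[e,b,F,b,B,A,e]
After op 12 (replace(4, 'j')): offset=4, physical=[b,j,A,e,e,b,F], logical=[e,b,F,b,j,A,e]

Answer: e,b,F,b,j,A,e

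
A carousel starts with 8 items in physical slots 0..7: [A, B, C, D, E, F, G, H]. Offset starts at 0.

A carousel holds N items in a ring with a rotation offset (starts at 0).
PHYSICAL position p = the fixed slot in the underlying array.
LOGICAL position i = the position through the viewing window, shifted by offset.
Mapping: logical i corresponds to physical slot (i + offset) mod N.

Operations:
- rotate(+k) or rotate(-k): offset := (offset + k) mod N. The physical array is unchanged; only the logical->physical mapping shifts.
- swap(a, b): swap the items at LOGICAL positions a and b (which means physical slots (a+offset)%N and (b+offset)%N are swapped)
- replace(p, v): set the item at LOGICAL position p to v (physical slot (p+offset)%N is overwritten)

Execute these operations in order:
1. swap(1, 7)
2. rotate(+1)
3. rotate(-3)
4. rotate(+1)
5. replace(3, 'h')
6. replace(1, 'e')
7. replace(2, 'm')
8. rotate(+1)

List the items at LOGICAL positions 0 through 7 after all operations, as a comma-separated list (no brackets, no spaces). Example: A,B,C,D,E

Answer: e,m,h,D,E,F,G,B

Derivation:
After op 1 (swap(1, 7)): offset=0, physical=[A,H,C,D,E,F,G,B], logical=[A,H,C,D,E,F,G,B]
After op 2 (rotate(+1)): offset=1, physical=[A,H,C,D,E,F,G,B], logical=[H,C,D,E,F,G,B,A]
After op 3 (rotate(-3)): offset=6, physical=[A,H,C,D,E,F,G,B], logical=[G,B,A,H,C,D,E,F]
After op 4 (rotate(+1)): offset=7, physical=[A,H,C,D,E,F,G,B], logical=[B,A,H,C,D,E,F,G]
After op 5 (replace(3, 'h')): offset=7, physical=[A,H,h,D,E,F,G,B], logical=[B,A,H,h,D,E,F,G]
After op 6 (replace(1, 'e')): offset=7, physical=[e,H,h,D,E,F,G,B], logical=[B,e,H,h,D,E,F,G]
After op 7 (replace(2, 'm')): offset=7, physical=[e,m,h,D,E,F,G,B], logical=[B,e,m,h,D,E,F,G]
After op 8 (rotate(+1)): offset=0, physical=[e,m,h,D,E,F,G,B], logical=[e,m,h,D,E,F,G,B]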